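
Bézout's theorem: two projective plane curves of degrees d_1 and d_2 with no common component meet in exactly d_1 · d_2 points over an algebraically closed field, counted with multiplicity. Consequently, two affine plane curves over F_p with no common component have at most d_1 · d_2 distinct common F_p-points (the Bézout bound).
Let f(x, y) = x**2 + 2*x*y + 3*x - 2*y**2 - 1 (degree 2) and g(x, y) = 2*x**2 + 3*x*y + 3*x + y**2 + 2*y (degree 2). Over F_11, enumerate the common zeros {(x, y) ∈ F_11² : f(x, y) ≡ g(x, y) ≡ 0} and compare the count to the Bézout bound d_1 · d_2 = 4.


Common zeros: {(7, 9)}; count = 1; Bézout bound = 4.

deg(f) = 2, deg(g) = 2, so Bézout bound = 4.
Scan x ∈ F_11. For each x, list the y ∈ F_11 with f(x, y) ≡ 0 and those with g(x, y) ≡ 0 (mod 11); the common zeros in that column are the intersection.
  x = 0: f ≡ 0 at y ∈ {4, 7}; g ≡ 0 at y ∈ {0, 9}; common: ∅.
  x = 1: f ≡ 0 at y ∈ ∅; g ≡ 0 at y ∈ {1, 5}; common: ∅.
  x = 2: f ≡ 0 at y ∈ {1}; g ≡ 0 at y ∈ ∅; common: ∅.
  x = 3: f ≡ 0 at y ∈ ∅; g ≡ 0 at y ∈ ∅; common: ∅.
  x = 4: f ≡ 0 at y ∈ {1, 3}; g ≡ 0 at y ∈ {0, 8}; common: ∅.
  x = 5: f ≡ 0 at y ∈ {7, 9}; g ≡ 0 at y ∈ ∅; common: ∅.
  x = 6: f ≡ 0 at y ∈ ∅; g ≡ 0 at y ∈ ∅; common: ∅.
  x = 7: f ≡ 0 at y ∈ {9}; g ≡ 0 at y ∈ {1, 9}; common: {9}.
  x = 8: f ≡ 0 at y ∈ ∅; g ≡ 0 at y ∈ ∅; common: ∅.
  x = 9: f ≡ 0 at y ∈ {3, 6}; g ≡ 0 at y ∈ ∅; common: ∅.
  x = 10: f ≡ 0 at y ∈ ∅; g ≡ 0 at y ∈ {4, 8}; common: ∅.
Collecting: common zeros = {(7, 9)}, so the count is 1.
Comparison with the Bézout bound: 1 ≤ 4 = deg(f)·deg(g), as expected for curves with no common component (the affine F_11-count falls short of the bound because intersections may lie at infinity, over extension fields, or carry multiplicity).


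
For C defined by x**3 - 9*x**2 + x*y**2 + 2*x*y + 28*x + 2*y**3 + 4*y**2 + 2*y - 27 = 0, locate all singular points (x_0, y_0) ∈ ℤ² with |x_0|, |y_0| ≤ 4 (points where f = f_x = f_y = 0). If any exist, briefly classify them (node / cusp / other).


Singular points: {(3, -1)}; classification: cusp.

Compute partial derivatives:
  f_x = 3*x**2 - 18*x + y**2 + 2*y + 28.
  f_y = 2*x*y + 2*x + 6*y**2 + 8*y + 2.
Scan x_0 ∈ {−4, ..., 4}. For each x_0, f_y(x_0, y) is a polynomial in y; find its integer roots y ∈ {−4, ..., 4}, then test f_x and f at those candidates.
  x = -4: f_y(-4, y) = 6*y**2 - 6; vanishes at y ∈ {-1, 1}. (-4, -1): f_x = 147 ≠ 0; (-4, 1): f_x = 151 ≠ 0.
  x = -3: f_y(-3, y) = 6*y**2 + 2*y - 4; vanishes at y ∈ {-1}. (-3, -1): f_x = 108 ≠ 0.
  x = -2: f_y(-2, y) = 6*y**2 + 4*y - 2; vanishes at y ∈ {-1}. (-2, -1): f_x = 75 ≠ 0.
  x = -1: f_y(-1, y) = 6*y**2 + 6*y; vanishes at y ∈ {-1, 0}. (-1, -1): f_x = 48 ≠ 0; (-1, 0): f_x = 49 ≠ 0.
  x = 0: f_y(0, y) = 6*y**2 + 8*y + 2; vanishes at y ∈ {-1}. (0, -1): f_x = 27 ≠ 0.
  x = 1: f_y(1, y) = 6*y**2 + 10*y + 4; vanishes at y ∈ {-1}. (1, -1): f_x = 12 ≠ 0.
  x = 2: f_y(2, y) = 6*y**2 + 12*y + 6; vanishes at y ∈ {-1}. (2, -1): f_x = 3 ≠ 0.
  x = 3: f_y(3, y) = 6*y**2 + 14*y + 8; vanishes at y ∈ {-1}. (3, -1): f_x = 0, f = 0 — SINGULAR.
  x = 4: f_y(4, y) = 6*y**2 + 16*y + 10; vanishes at y ∈ {-1}. (4, -1): f_x = 3 ≠ 0.
Only singular point on the grid: (3, -1).
Classify: substitute x = 3 + u, y = -1 + v and expand: f = u**3 + u*v**2 + 2*v**3 + v**2.
No constant or linear terms (consistent with a singular point). Quadratic part: v**2. Cubic part: u**3 + u*v**2 + 2*v**3.
The quadratic part v**2 is a perfect square, so there is a single (double) tangent line v = 0, i.e. y = -1. Restricting the cubic part to that line (v = 0) leaves u**3 ≠ 0, so f is not divisible by v and the branch is v² ≈ -u**3 to lowest order — this is a cusp.
Classification: cusp.


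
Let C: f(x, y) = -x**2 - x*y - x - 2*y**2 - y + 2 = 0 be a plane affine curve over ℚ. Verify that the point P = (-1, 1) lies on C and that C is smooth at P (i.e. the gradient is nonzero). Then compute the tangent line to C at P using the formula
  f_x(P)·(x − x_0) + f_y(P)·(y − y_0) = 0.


Tangent line at P: 4 - 4*y = 0.

Step 1: f(-1, 1) = 0, so P lies on C.
Step 2: partial derivatives
  f_x(x, y) = -2*x - y - 1, f_y(x, y) = -x - 4*y - 1.
  f_x(P) = 0, f_y(P) = -4 (gradient nonzero, so P is smooth).
Step 3: tangent line at P: 0·(x − -1) + -4·(y − 1) = 0.
Expanding: 4 - 4*y = 0.


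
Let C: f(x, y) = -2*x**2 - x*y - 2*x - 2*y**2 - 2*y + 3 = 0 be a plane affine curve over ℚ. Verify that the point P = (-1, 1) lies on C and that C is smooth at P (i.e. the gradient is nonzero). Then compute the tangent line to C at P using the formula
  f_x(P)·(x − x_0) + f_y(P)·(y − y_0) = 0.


Tangent line at P: x - 5*y + 6 = 0.

Step 1: f(-1, 1) = 0, so P lies on C.
Step 2: partial derivatives
  f_x(x, y) = -4*x - y - 2, f_y(x, y) = -x - 4*y - 2.
  f_x(P) = 1, f_y(P) = -5 (gradient nonzero, so P is smooth).
Step 3: tangent line at P: 1·(x − -1) + -5·(y − 1) = 0.
Expanding: x - 5*y + 6 = 0.


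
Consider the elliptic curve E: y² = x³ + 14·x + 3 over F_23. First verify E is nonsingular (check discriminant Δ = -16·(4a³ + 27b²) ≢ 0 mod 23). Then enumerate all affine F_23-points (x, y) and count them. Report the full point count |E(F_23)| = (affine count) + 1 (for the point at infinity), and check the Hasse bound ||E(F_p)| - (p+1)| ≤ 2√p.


Affine points = {(0, 7), (0, 16), (1, 8), (1, 15), (2, 4), (2, 19), (3, 7), (3, 16), (4, 10), (4, 13), (6, 2), (6, 21), (8, 11), (8, 12), (10, 4), (10, 19), (11, 4), (11, 19), (12, 6), (12, 17), (13, 6), (13, 17), (15, 0), (17, 5), (17, 18), (20, 7), (20, 16), (21, 6), (21, 17)}; affine count = 29; |E(F_23)| = 30.

Discriminant check: Δ ∝ 4a³ + 27b² = 4·14³ + 27·3² = 4·2744 + 27·9 ≡ 18 (mod 23). Nonzero ⇒ E is nonsingular.
For each x ∈ F_23, compute rhs = x³ + 14·x + 3 mod 23, then count y ∈ F_23 with y² ≡ rhs.
  x = 0: rhs = 3, matching y values: 7, 16 (2 points).
  x = 1: rhs = 18, matching y values: 8, 15 (2 points).
  x = 2: rhs = 16, matching y values: 4, 19 (2 points).
  x = 3: rhs = 3, matching y values: 7, 16 (2 points).
  x = 4: rhs = 8, matching y values: 10, 13 (2 points).
  x = 5: rhs = 14, matching y values: none (0 points).
  x = 6: rhs = 4, matching y values: 2, 21 (2 points).
  x = 7: rhs = 7, matching y values: none (0 points).
  x = 8: rhs = 6, matching y values: 11, 12 (2 points).
  x = 9: rhs = 7, matching y values: none (0 points).
  x = 10: rhs = 16, matching y values: 4, 19 (2 points).
  x = 11: rhs = 16, matching y values: 4, 19 (2 points).
  x = 12: rhs = 13, matching y values: 6, 17 (2 points).
  x = 13: rhs = 13, matching y values: 6, 17 (2 points).
  x = 14: rhs = 22, matching y values: none (0 points).
  x = 15: rhs = 0, matching y values: 0 (1 points).
  x = 16: rhs = 22, matching y values: none (0 points).
  x = 17: rhs = 2, matching y values: 5, 18 (2 points).
  x = 18: rhs = 15, matching y values: none (0 points).
  x = 19: rhs = 21, matching y values: none (0 points).
  x = 20: rhs = 3, matching y values: 7, 16 (2 points).
  x = 21: rhs = 13, matching y values: 6, 17 (2 points).
  x = 22: rhs = 11, matching y values: none (0 points).
Total affine count: 29.
Full point count |E(F_23)| = 29 + 1 = 30.
Hasse bound: |30 − (23+1)| = |6| = 6 ≤ 2√23 ≈ 9.5917 ✓.


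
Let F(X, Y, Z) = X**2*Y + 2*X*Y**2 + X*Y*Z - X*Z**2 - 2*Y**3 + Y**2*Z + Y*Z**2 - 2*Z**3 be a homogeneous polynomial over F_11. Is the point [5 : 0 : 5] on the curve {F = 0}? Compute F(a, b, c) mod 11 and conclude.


F(5,0,5) ≡ 10 (mod 11); P is NOT on the curve.

Evaluate F(5, 0, 5) term-by-term (mod 11).
  X**2*Y ↦ 1·25·0·1 = 0
  2*X*Y**2 ↦ 2·5·0·1 = 0
  X*Y*Z ↦ 1·5·0·5 = 0
  -X*Z**2 ↦ -1·5·1·25 = -125
  -2*Y**3 ↦ -2·1·0·1 = 0
  Y**2*Z ↦ 1·1·0·5 = 0
  Y*Z**2 ↦ 1·1·0·25 = 0
  -2*Z**3 ↦ -2·1·1·125 = -250
Sum: F(5, 0, 5) = (0) + (0) + (0) + (-125) + (0) + (0) + (0) + (-250) = -375.
Reducing mod 11: -375 ≡ 10 (mod 11).
Since F(a, b, c) ≡ 10 ≠ 0 (mod 11), P does NOT lie on the curve.


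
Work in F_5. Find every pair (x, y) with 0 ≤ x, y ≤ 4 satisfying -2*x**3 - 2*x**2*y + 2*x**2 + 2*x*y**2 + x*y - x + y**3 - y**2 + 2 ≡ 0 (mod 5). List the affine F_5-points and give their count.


Affine F_5-points: {(0, 3), (0, 4), (2, 1), (2, 2), (2, 4), (3, 3)}; count = 6.

For each of the 25 pairs (x, y) ∈ F_5², evaluate f(x, y) mod 5. Record the zeros.
  x = 0: [0↦2, 1↦2, 2↦1, 3↦0, 4↦0]  zeros at y ∈ {3, 4}
  x = 1: [0↦1, 1↦2, 2↦1, 3↦4, 4↦2]  zeros at y ∈ ∅
  x = 2: [0↦2, 1↦0, 2↦0, 3↦3, 4↦0]  zeros at y ∈ {1, 2, 4}
  x = 3: [0↦3, 1↦4, 2↦1, 3↦0, 4↦2]  zeros at y ∈ {3}
  x = 4: [0↦2, 1↦2, 2↦2, 3↦3, 4↦1]  zeros at y ∈ ∅
Collecting zeros: affine points = {(0, 3), (0, 4), (2, 1), (2, 2), (2, 4), (3, 3)}.
Total count |C(F_5)_aff| = 6.


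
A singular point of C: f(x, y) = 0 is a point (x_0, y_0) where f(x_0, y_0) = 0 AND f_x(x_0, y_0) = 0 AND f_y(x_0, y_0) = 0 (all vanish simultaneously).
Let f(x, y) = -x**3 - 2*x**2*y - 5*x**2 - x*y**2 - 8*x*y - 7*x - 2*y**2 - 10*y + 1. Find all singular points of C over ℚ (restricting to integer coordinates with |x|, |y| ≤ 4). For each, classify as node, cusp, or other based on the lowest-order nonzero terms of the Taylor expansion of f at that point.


Singular points: {(-3, 2)}; classification: cusp.

Compute partial derivatives:
  f_x = -3*x**2 - 4*x*y - 10*x - y**2 - 8*y - 7.
  f_y = -2*x**2 - 2*x*y - 8*x - 4*y - 10.
Scan x_0 ∈ {−4, ..., 4}. For each x_0, f_y(x_0, y) is a polynomial in y; find its integer roots y ∈ {−4, ..., 4}, then test f_x and f at those candidates.
  x = -4: f_y(-4, y) = 4*y - 10; no integer root y with |y| ≤ 4.
  x = -3: f_y(-3, y) = 2*y - 4; vanishes at y ∈ {2}. (-3, 2): f_x = 0, f = 0 — SINGULAR.
  x = -2: f_y(-2, y) = -2; no integer root y with |y| ≤ 4.
  x = -1: f_y(-1, y) = -2*y - 4; vanishes at y ∈ {-2}. (-1, -2): f_x = 4 ≠ 0.
  x = 0: f_y(0, y) = -4*y - 10; no integer root y with |y| ≤ 4.
  x = 1: f_y(1, y) = -6*y - 20; no integer root y with |y| ≤ 4.
  x = 2: f_y(2, y) = -8*y - 34; no integer root y with |y| ≤ 4.
  x = 3: f_y(3, y) = -10*y - 52; no integer root y with |y| ≤ 4.
  x = 4: f_y(4, y) = -12*y - 74; no integer root y with |y| ≤ 4.
Only singular point on the grid: (-3, 2).
Classify: substitute x = -3 + u, y = 2 + v and expand: f = -u**3 - 2*u**2*v - u*v**2 + v**2.
No constant or linear terms (consistent with a singular point). Quadratic part: v**2. Cubic part: -u**3 - 2*u**2*v - u*v**2.
The quadratic part v**2 is a perfect square, so there is a single (double) tangent line v = 0, i.e. y = 2. Restricting the cubic part to that line (v = 0) leaves -u**3 ≠ 0, so f is not divisible by v and the branch is v² ≈ u**3 to lowest order — this is a cusp.
Classification: cusp.


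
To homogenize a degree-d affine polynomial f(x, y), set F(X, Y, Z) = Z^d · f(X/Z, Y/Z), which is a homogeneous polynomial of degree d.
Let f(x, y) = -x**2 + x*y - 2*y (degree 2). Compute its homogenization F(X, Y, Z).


F(X, Y, Z) = -X**2 + X*Y - 2*Y*Z

deg(f) = 2.
Substitute x = X/Z, y = Y/Z into f, then multiply by Z^2.
  monomial -1·x^2·y^0 ↦ -1·X^2·Y^0·Z^0.
  monomial 1·x^1·y^1 ↦ 1·X^1·Y^1·Z^0.
  monomial -2·x^0·y^1 ↦ -2·X^0·Y^1·Z^1.
Collecting: F(X, Y, Z) = -X**2 + X*Y - 2*Y*Z.


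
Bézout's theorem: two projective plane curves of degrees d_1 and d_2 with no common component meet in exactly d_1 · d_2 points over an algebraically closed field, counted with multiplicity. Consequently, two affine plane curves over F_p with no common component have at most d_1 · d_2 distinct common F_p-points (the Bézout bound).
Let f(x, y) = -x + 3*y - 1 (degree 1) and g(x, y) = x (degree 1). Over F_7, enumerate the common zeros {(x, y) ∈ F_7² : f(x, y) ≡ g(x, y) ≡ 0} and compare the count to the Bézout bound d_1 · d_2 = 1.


Common zeros: {(0, 5)}; count = 1; Bézout bound = 1.

deg(f) = 1, deg(g) = 1, so Bézout bound = 1.
Scan x ∈ F_7. For each x, list the y ∈ F_7 with f(x, y) ≡ 0 and those with g(x, y) ≡ 0 (mod 7); the common zeros in that column are the intersection.
  x = 0: f ≡ 0 at y ∈ {5}; g ≡ 0 at y ∈ {0, 1, 2, 3, 4, 5, 6}; common: {5}.
  x = 1: f ≡ 0 at y ∈ {3}; g ≡ 0 at y ∈ ∅; common: ∅.
  x = 2: f ≡ 0 at y ∈ {1}; g ≡ 0 at y ∈ ∅; common: ∅.
  x = 3: f ≡ 0 at y ∈ {6}; g ≡ 0 at y ∈ ∅; common: ∅.
  x = 4: f ≡ 0 at y ∈ {4}; g ≡ 0 at y ∈ ∅; common: ∅.
  x = 5: f ≡ 0 at y ∈ {2}; g ≡ 0 at y ∈ ∅; common: ∅.
  x = 6: f ≡ 0 at y ∈ {0}; g ≡ 0 at y ∈ ∅; common: ∅.
Collecting: common zeros = {(0, 5)}, so the count is 1.
Comparison with the Bézout bound: 1 ≤ 1 = deg(f)·deg(g), as expected for curves with no common component (the bound is attained).


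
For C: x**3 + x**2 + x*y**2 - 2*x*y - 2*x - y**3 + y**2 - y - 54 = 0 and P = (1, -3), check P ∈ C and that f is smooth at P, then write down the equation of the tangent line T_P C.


Tangent line at P: 18*x - 42*y - 144 = 0.

Step 1: f(1, -3) = 0, so P lies on C.
Step 2: partial derivatives
  f_x(x, y) = 3*x**2 + 2*x + y**2 - 2*y - 2, f_y(x, y) = 2*x*y - 2*x - 3*y**2 + 2*y - 1.
  f_x(P) = 18, f_y(P) = -42 (gradient nonzero, so P is smooth).
Step 3: tangent line at P: 18·(x − 1) + -42·(y − -3) = 0.
Expanding: 18*x - 42*y - 144 = 0.


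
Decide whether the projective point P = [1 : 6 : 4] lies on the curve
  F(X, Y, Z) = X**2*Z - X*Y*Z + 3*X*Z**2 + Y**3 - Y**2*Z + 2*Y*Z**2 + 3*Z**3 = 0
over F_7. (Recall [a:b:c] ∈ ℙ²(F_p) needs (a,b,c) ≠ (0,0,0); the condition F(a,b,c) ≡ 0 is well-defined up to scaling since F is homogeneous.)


F(1,6,4) ≡ 1 (mod 7); P is NOT on the curve.

Evaluate F(1, 6, 4) term-by-term (mod 7).
  X**2*Z ↦ 1·1·1·4 = 4
  -X*Y*Z ↦ -1·1·6·4 = -24
  3*X*Z**2 ↦ 3·1·1·16 = 48
  Y**3 ↦ 1·1·216·1 = 216
  -Y**2*Z ↦ -1·1·36·4 = -144
  2*Y*Z**2 ↦ 2·1·6·16 = 192
  3*Z**3 ↦ 3·1·1·64 = 192
Sum: F(1, 6, 4) = (4) + (-24) + (48) + (216) + (-144) + (192) + (192) = 484.
Reducing mod 7: 484 ≡ 1 (mod 7).
Since F(a, b, c) ≡ 1 ≠ 0 (mod 7), P does NOT lie on the curve.


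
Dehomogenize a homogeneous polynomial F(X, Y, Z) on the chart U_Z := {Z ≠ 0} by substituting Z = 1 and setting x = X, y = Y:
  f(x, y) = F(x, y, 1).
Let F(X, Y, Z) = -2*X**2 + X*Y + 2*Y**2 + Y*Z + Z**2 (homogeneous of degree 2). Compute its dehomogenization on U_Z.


f(x, y) = -2*x**2 + x*y + 2*y**2 + y + 1

On U_Z we set Z = 1. Each monomial c·X^i·Y^j·Z^k in F becomes c·x^i·y^j·1^k = c·x^i·y^j.
Substituting Z = 1: F(X, Y, 1) = -2*x**2 + x*y + 2*y**2 + y + 1.
Note: deg(f) ≤ deg(F) = 2; strict inequality happens when F is divisible by Z (lost terms).


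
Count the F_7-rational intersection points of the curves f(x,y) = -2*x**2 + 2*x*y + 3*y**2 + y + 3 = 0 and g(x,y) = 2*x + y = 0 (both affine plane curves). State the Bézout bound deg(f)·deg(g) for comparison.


Common zeros: {(1, 5), (4, 6)}; count = 2; Bézout bound = 2.

deg(f) = 2, deg(g) = 1, so Bézout bound = 2.
Scan x ∈ F_7. For each x, list the y ∈ F_7 with f(x, y) ≡ 0 and those with g(x, y) ≡ 0 (mod 7); the common zeros in that column are the intersection.
  x = 0: f ≡ 0 at y ∈ {1}; g ≡ 0 at y ∈ {0}; common: ∅.
  x = 1: f ≡ 0 at y ∈ {1, 5}; g ≡ 0 at y ∈ {5}; common: {5}.
  x = 2: f ≡ 0 at y ∈ {4, 6}; g ≡ 0 at y ∈ {3}; common: ∅.
  x = 3: f ≡ 0 at y ∈ ∅; g ≡ 0 at y ∈ {1}; common: ∅.
  x = 4: f ≡ 0 at y ∈ {5, 6}; g ≡ 0 at y ∈ {6}; common: {6}.
  x = 5: f ≡ 0 at y ∈ ∅; g ≡ 0 at y ∈ {4}; common: ∅.
  x = 6: f ≡ 0 at y ∈ ∅; g ≡ 0 at y ∈ {2}; common: ∅.
Collecting: common zeros = {(1, 5), (4, 6)}, so the count is 2.
Comparison with the Bézout bound: 2 ≤ 2 = deg(f)·deg(g), as expected for curves with no common component (the bound is attained).


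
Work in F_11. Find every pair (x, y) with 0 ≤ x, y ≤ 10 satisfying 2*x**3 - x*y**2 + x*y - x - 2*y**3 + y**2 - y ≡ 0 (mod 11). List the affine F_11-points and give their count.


Affine F_11-points: {(0, 0), (0, 8), (0, 9), (1, 8), (3, 9), (6, 10), (8, 6), (8, 9), (10, 8)}; count = 9.

For each of the 121 pairs (x, y) ∈ F_11², evaluate f(x, y) mod 11. Record the zeros.
  x = 0: [0↦0, 1↦9, 2↦8, 3↦7, 4↦5, 5↦1, 6↦5, 7↦5, 8↦0, 9↦0, 10↦4]  zeros at y ∈ {0, 8, 9}
  x = 1: [0↦1, 1↦10, 2↦7, 3↦2, 4↦5, 5↦4, 6↦9, 7↦8, 8↦0, 9↦6, 10↦3]  zeros at y ∈ {8}
  x = 2: [0↦3, 1↦1, 2↦7, 3↦9, 4↦6, 5↦8, 6↦3, 7↦1, 8↦1, 9↦2, 10↦3]  zeros at y ∈ ∅
  x = 3: [0↦7, 1↦5, 2↦9, 3↦7, 4↦9, 5↦3, 6↦10, 7↦7, 8↦4, 9↦0, 10↦5]  zeros at y ∈ {9}
  x = 4: [0↦3, 1↦1, 2↦3, 3↦8, 4↦4, 5↦1, 6↦9, 7↦5, 8↦10, 9↦1, 10↦10]  zeros at y ∈ ∅
  x = 5: [0↦3, 1↦1, 2↦1, 3↦2, 4↦3, 5↦3, 6↦1, 7↦7, 8↦9, 9↦6, 10↦8]  zeros at y ∈ ∅
  x = 6: [0↦8, 1↦6, 2↦4, 3↦1, 4↦7, 5↦10, 6↦9, 7↦3, 8↦2, 9↦5, 10↦0]  zeros at y ∈ {10}
  x = 7: [0↦8, 1↦6, 2↦2, 3↦6, 4↦6, 5↦1, 6↦1, 7↦5, 8↦1, 9↦10, 10↦9]  zeros at y ∈ ∅
  x = 8: [0↦4, 1↦2, 2↦7, 3↦7, 4↦1, 5↦10, 6↦0, 7↦3, 8↦7, 9↦0, 10↦3]  zeros at y ∈ {6, 9}
  x = 9: [0↦8, 1↦6, 2↦9, 3↦5, 4↦4, 5↦5, 6↦7, 7↦9, 8↦10, 9↦9, 10↦5]  zeros at y ∈ ∅
  x = 10: [0↦10, 1↦8, 2↦9, 3↦1, 4↦5, 5↦9, 6↦1, 7↦2, 8↦0, 9↦5, 10↦5]  zeros at y ∈ {8}
Collecting zeros: affine points = {(0, 0), (0, 8), (0, 9), (1, 8), (3, 9), (6, 10), (8, 6), (8, 9), (10, 8)}.
Total count |C(F_11)_aff| = 9.


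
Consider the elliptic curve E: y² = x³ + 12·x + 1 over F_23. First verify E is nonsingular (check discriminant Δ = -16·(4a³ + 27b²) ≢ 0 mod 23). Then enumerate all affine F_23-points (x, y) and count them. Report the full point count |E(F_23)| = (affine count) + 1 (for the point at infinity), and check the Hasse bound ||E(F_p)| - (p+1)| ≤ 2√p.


Affine points = {(0, 1), (0, 22), (3, 8), (3, 15), (5, 5), (5, 18), (6, 6), (6, 17), (13, 10), (13, 13), (17, 9), (17, 14), (18, 0), (19, 2), (19, 21)}; affine count = 15; |E(F_23)| = 16.

Discriminant check: Δ ∝ 4a³ + 27b² = 4·12³ + 27·1² = 4·1728 + 27·1 ≡ 16 (mod 23). Nonzero ⇒ E is nonsingular.
For each x ∈ F_23, compute rhs = x³ + 12·x + 1 mod 23, then count y ∈ F_23 with y² ≡ rhs.
  x = 0: rhs = 1, matching y values: 1, 22 (2 points).
  x = 1: rhs = 14, matching y values: none (0 points).
  x = 2: rhs = 10, matching y values: none (0 points).
  x = 3: rhs = 18, matching y values: 8, 15 (2 points).
  x = 4: rhs = 21, matching y values: none (0 points).
  x = 5: rhs = 2, matching y values: 5, 18 (2 points).
  x = 6: rhs = 13, matching y values: 6, 17 (2 points).
  x = 7: rhs = 14, matching y values: none (0 points).
  x = 8: rhs = 11, matching y values: none (0 points).
  x = 9: rhs = 10, matching y values: none (0 points).
  x = 10: rhs = 17, matching y values: none (0 points).
  x = 11: rhs = 15, matching y values: none (0 points).
  x = 12: rhs = 10, matching y values: none (0 points).
  x = 13: rhs = 8, matching y values: 10, 13 (2 points).
  x = 14: rhs = 15, matching y values: none (0 points).
  x = 15: rhs = 14, matching y values: none (0 points).
  x = 16: rhs = 11, matching y values: none (0 points).
  x = 17: rhs = 12, matching y values: 9, 14 (2 points).
  x = 18: rhs = 0, matching y values: 0 (1 points).
  x = 19: rhs = 4, matching y values: 2, 21 (2 points).
  x = 20: rhs = 7, matching y values: none (0 points).
  x = 21: rhs = 15, matching y values: none (0 points).
  x = 22: rhs = 11, matching y values: none (0 points).
Total affine count: 15.
Full point count |E(F_23)| = 15 + 1 = 16.
Hasse bound: |16 − (23+1)| = |-8| = 8 ≤ 2√23 ≈ 9.5917 ✓.


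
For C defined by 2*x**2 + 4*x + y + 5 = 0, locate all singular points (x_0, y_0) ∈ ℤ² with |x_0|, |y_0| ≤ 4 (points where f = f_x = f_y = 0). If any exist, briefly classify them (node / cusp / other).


No singular points in the scanned grid; C is smooth there.

Compute partial derivatives:
  f_x = 4*x + 4.
  f_y = 1.
f_y = 1 is a nonzero constant, so f_y never vanishes: no point (x, y) can satisfy f = f_x = f_y = 0. In particular no (x, y) ∈ {−4, ..., 4}² is singular; the curve is smooth.


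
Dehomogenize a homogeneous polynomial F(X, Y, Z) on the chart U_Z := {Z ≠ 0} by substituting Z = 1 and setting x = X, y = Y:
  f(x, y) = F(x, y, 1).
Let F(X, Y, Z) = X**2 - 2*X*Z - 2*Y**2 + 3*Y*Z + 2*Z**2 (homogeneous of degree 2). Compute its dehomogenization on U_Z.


f(x, y) = x**2 - 2*x - 2*y**2 + 3*y + 2

On U_Z we set Z = 1. Each monomial c·X^i·Y^j·Z^k in F becomes c·x^i·y^j·1^k = c·x^i·y^j.
Substituting Z = 1: F(X, Y, 1) = x**2 - 2*x - 2*y**2 + 3*y + 2.
Note: deg(f) ≤ deg(F) = 2; strict inequality happens when F is divisible by Z (lost terms).


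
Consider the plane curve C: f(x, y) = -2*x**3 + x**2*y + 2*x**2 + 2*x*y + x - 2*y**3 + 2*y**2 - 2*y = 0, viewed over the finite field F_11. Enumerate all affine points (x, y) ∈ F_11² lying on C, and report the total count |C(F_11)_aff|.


Affine F_11-points: {(0, 0), (2, 1), (2, 5), (2, 6), (3, 0), (3, 4), (3, 8), (4, 10), (5, 3), (6, 1), (6, 10), (7, 10), (9, 0), (10, 1), (10, 2), (10, 9)}; count = 16.

For each of the 121 pairs (x, y) ∈ F_11², evaluate f(x, y) mod 11. Record the zeros.
  x = 0: [0↦0, 1↦9, 2↦10, 3↦2, 4↦6, 5↦10, 6↦2, 7↦3, 8↦1, 9↦6, 10↦6]  zeros at y ∈ {0}
  x = 1: [0↦1, 1↦2, 2↦6, 3↦1, 4↦8, 5↦4, 6↦10, 7↦3, 8↦4, 9↦1, 10↦4]  zeros at y ∈ ∅
  x = 2: [0↦5, 1↦0, 2↦9, 3↦9, 4↦10, 5↦0, 6↦0, 7↦9, 8↦4, 9↦6, 10↦3]  zeros at y ∈ {1, 5, 6}
  x = 3: [0↦0, 1↦2, 2↦7, 3↦3, 4↦0, 5↦8, 6↦4, 7↦9, 8↦0, 9↦9, 10↦2]  zeros at y ∈ {0, 4, 8}
  x = 4: [0↦7, 1↦7, 2↦10, 3↦4, 4↦10, 5↦5, 6↦10, 7↦2, 8↦2, 9↦9, 10↦0]  zeros at y ∈ {10}
  x = 5: [0↦3, 1↦3, 2↦6, 3↦0, 4↦6, 5↦1, 6↦6, 7↦9, 8↦9, 9↦5, 10↦7]  zeros at y ∈ {3}
  x = 6: [0↦9, 1↦0, 2↦5, 3↦1, 4↦9, 5↦6, 6↦2, 7↦7, 8↦9, 9↦7, 10↦0]  zeros at y ∈ {1, 10}
  x = 7: [0↦2, 1↦8, 2↦6, 3↦6, 4↦7, 5↦8, 6↦8, 7↦6, 8↦1, 9↦3, 10↦0]  zeros at y ∈ {10}
  x = 8: [0↦3, 1↦4, 2↦8, 3↦3, 4↦10, 5↦6, 6↦1, 7↦5, 8↦6, 9↦3, 10↦6]  zeros at y ∈ ∅
  x = 9: [0↦0, 1↦9, 2↦10, 3↦2, 4↦6, 5↦10, 6↦2, 7↦3, 8↦1, 9↦6, 10↦6]  zeros at y ∈ {0}
  x = 10: [0↦3, 1↦0, 2↦0, 3↦2, 4↦5, 5↦8, 6↦10, 7↦10, 8↦7, 9↦0, 10↦10]  zeros at y ∈ {1, 2, 9}
Collecting zeros: affine points = {(0, 0), (2, 1), (2, 5), (2, 6), (3, 0), (3, 4), (3, 8), (4, 10), (5, 3), (6, 1), (6, 10), (7, 10), (9, 0), (10, 1), (10, 2), (10, 9)}.
Total count |C(F_11)_aff| = 16.


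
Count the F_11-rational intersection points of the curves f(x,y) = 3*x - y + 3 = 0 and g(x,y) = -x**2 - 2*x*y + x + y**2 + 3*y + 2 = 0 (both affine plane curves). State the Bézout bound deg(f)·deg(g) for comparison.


Common zeros: {(1, 6), (10, 0)}; count = 2; Bézout bound = 2.

deg(f) = 1, deg(g) = 2, so Bézout bound = 2.
Scan x ∈ F_11. For each x, list the y ∈ F_11 with f(x, y) ≡ 0 and those with g(x, y) ≡ 0 (mod 11); the common zeros in that column are the intersection.
  x = 0: f ≡ 0 at y ∈ {3}; g ≡ 0 at y ∈ {9, 10}; common: ∅.
  x = 1: f ≡ 0 at y ∈ {6}; g ≡ 0 at y ∈ {4, 6}; common: {6}.
  x = 2: f ≡ 0 at y ∈ {9}; g ≡ 0 at y ∈ {0, 1}; common: ∅.
  x = 3: f ≡ 0 at y ∈ {1}; g ≡ 0 at y ∈ {4, 10}; common: ∅.
  x = 4: f ≡ 0 at y ∈ {4}; g ≡ 0 at y ∈ ∅; common: ∅.
  x = 5: f ≡ 0 at y ∈ {7}; g ≡ 0 at y ∈ {9}; common: ∅.
  x = 6: f ≡ 0 at y ∈ {10}; g ≡ 0 at y ∈ ∅; common: ∅.
  x = 7: f ≡ 0 at y ∈ {2}; g ≡ 0 at y ∈ ∅; common: ∅.
  x = 8: f ≡ 0 at y ∈ {5}; g ≡ 0 at y ∈ {1}; common: ∅.
  x = 9: f ≡ 0 at y ∈ {8}; g ≡ 0 at y ∈ ∅; common: ∅.
  x = 10: f ≡ 0 at y ∈ {0}; g ≡ 0 at y ∈ {0, 6}; common: {0}.
Collecting: common zeros = {(1, 6), (10, 0)}, so the count is 2.
Comparison with the Bézout bound: 2 ≤ 2 = deg(f)·deg(g), as expected for curves with no common component (the bound is attained).


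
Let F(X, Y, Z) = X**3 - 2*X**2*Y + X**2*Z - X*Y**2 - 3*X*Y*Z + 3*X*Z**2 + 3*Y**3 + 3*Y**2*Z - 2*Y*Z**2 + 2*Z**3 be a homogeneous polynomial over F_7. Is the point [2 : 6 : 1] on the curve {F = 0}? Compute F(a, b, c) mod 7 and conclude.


F(2,6,1) ≡ 6 (mod 7); P is NOT on the curve.

Evaluate F(2, 6, 1) term-by-term (mod 7).
  X**3 ↦ 1·8·1·1 = 8
  -2*X**2*Y ↦ -2·4·6·1 = -48
  X**2*Z ↦ 1·4·1·1 = 4
  -X*Y**2 ↦ -1·2·36·1 = -72
  -3*X*Y*Z ↦ -3·2·6·1 = -36
  3*X*Z**2 ↦ 3·2·1·1 = 6
  3*Y**3 ↦ 3·1·216·1 = 648
  3*Y**2*Z ↦ 3·1·36·1 = 108
  -2*Y*Z**2 ↦ -2·1·6·1 = -12
  2*Z**3 ↦ 2·1·1·1 = 2
Sum: F(2, 6, 1) = (8) + (-48) + (4) + (-72) + (-36) + (6) + (648) + (108) + (-12) + (2) = 608.
Reducing mod 7: 608 ≡ 6 (mod 7).
Since F(a, b, c) ≡ 6 ≠ 0 (mod 7), P does NOT lie on the curve.


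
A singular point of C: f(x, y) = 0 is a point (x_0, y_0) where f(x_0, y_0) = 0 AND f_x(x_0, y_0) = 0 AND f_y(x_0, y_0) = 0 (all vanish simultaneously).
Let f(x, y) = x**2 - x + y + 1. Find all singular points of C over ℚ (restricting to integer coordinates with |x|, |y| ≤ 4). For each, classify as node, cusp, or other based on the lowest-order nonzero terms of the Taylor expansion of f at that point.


No singular points in the scanned grid; C is smooth there.

Compute partial derivatives:
  f_x = 2*x - 1.
  f_y = 1.
f_y = 1 is a nonzero constant, so f_y never vanishes: no point (x, y) can satisfy f = f_x = f_y = 0. In particular no (x, y) ∈ {−4, ..., 4}² is singular; the curve is smooth.


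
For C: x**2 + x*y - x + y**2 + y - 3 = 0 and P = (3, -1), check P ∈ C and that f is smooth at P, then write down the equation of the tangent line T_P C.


Tangent line at P: 4*x + 2*y - 10 = 0.

Step 1: f(3, -1) = 0, so P lies on C.
Step 2: partial derivatives
  f_x(x, y) = 2*x + y - 1, f_y(x, y) = x + 2*y + 1.
  f_x(P) = 4, f_y(P) = 2 (gradient nonzero, so P is smooth).
Step 3: tangent line at P: 4·(x − 3) + 2·(y − -1) = 0.
Expanding: 4*x + 2*y - 10 = 0.


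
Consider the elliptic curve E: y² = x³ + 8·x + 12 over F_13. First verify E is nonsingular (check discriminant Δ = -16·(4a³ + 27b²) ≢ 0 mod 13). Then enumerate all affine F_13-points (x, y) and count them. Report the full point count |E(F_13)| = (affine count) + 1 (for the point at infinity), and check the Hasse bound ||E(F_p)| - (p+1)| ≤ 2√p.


Affine points = {(0, 5), (0, 8), (2, 6), (2, 7), (4, 2), (4, 11), (6, 4), (6, 9), (8, 4), (8, 9), (10, 0), (11, 1), (11, 12), (12, 4), (12, 9)}; affine count = 15; |E(F_13)| = 16.

Discriminant check: Δ ∝ 4a³ + 27b² = 4·8³ + 27·12² = 4·512 + 27·144 ≡ 8 (mod 13). Nonzero ⇒ E is nonsingular.
For each x ∈ F_13, compute rhs = x³ + 8·x + 12 mod 13, then count y ∈ F_13 with y² ≡ rhs.
  x = 0: rhs = 12, matching y values: 5, 8 (2 points).
  x = 1: rhs = 8, matching y values: none (0 points).
  x = 2: rhs = 10, matching y values: 6, 7 (2 points).
  x = 3: rhs = 11, matching y values: none (0 points).
  x = 4: rhs = 4, matching y values: 2, 11 (2 points).
  x = 5: rhs = 8, matching y values: none (0 points).
  x = 6: rhs = 3, matching y values: 4, 9 (2 points).
  x = 7: rhs = 8, matching y values: none (0 points).
  x = 8: rhs = 3, matching y values: 4, 9 (2 points).
  x = 9: rhs = 7, matching y values: none (0 points).
  x = 10: rhs = 0, matching y values: 0 (1 points).
  x = 11: rhs = 1, matching y values: 1, 12 (2 points).
  x = 12: rhs = 3, matching y values: 4, 9 (2 points).
Total affine count: 15.
Full point count |E(F_13)| = 15 + 1 = 16.
Hasse bound: |16 − (13+1)| = |2| = 2 ≤ 2√13 ≈ 7.2111 ✓.


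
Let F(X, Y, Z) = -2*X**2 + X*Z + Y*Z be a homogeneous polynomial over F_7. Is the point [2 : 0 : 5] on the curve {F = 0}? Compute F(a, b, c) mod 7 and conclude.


F(2,0,5) ≡ 2 (mod 7); P is NOT on the curve.

Evaluate F(2, 0, 5) term-by-term (mod 7).
  -2*X**2 ↦ -2·4·1·1 = -8
  X*Z ↦ 1·2·1·5 = 10
  Y*Z ↦ 1·1·0·5 = 0
Sum: F(2, 0, 5) = (-8) + (10) + (0) = 2.
Reducing mod 7: 2 ≡ 2 (mod 7).
Since F(a, b, c) ≡ 2 ≠ 0 (mod 7), P does NOT lie on the curve.


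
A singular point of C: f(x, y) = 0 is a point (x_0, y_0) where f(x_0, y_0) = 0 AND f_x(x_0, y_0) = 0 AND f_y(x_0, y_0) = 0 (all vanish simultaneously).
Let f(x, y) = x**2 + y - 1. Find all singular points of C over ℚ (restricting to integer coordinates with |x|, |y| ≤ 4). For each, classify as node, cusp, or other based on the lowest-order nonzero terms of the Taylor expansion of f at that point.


No singular points in the scanned grid; C is smooth there.

Compute partial derivatives:
  f_x = 2*x.
  f_y = 1.
f_y = 1 is a nonzero constant, so f_y never vanishes: no point (x, y) can satisfy f = f_x = f_y = 0. In particular no (x, y) ∈ {−4, ..., 4}² is singular; the curve is smooth.


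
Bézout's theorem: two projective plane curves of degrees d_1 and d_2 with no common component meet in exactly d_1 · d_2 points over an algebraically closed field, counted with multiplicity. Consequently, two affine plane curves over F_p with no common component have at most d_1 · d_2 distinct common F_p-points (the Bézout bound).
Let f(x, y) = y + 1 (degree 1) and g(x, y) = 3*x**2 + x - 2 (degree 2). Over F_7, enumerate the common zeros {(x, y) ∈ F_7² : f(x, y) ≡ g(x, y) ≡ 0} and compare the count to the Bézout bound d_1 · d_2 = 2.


Common zeros: {(3, 6), (6, 6)}; count = 2; Bézout bound = 2.

deg(f) = 1, deg(g) = 2, so Bézout bound = 2.
Scan x ∈ F_7. For each x, list the y ∈ F_7 with f(x, y) ≡ 0 and those with g(x, y) ≡ 0 (mod 7); the common zeros in that column are the intersection.
  x = 0: f ≡ 0 at y ∈ {6}; g ≡ 0 at y ∈ ∅; common: ∅.
  x = 1: f ≡ 0 at y ∈ {6}; g ≡ 0 at y ∈ ∅; common: ∅.
  x = 2: f ≡ 0 at y ∈ {6}; g ≡ 0 at y ∈ ∅; common: ∅.
  x = 3: f ≡ 0 at y ∈ {6}; g ≡ 0 at y ∈ {0, 1, 2, 3, 4, 5, 6}; common: {6}.
  x = 4: f ≡ 0 at y ∈ {6}; g ≡ 0 at y ∈ ∅; common: ∅.
  x = 5: f ≡ 0 at y ∈ {6}; g ≡ 0 at y ∈ ∅; common: ∅.
  x = 6: f ≡ 0 at y ∈ {6}; g ≡ 0 at y ∈ {0, 1, 2, 3, 4, 5, 6}; common: {6}.
Collecting: common zeros = {(3, 6), (6, 6)}, so the count is 2.
Comparison with the Bézout bound: 2 ≤ 2 = deg(f)·deg(g), as expected for curves with no common component (the bound is attained).


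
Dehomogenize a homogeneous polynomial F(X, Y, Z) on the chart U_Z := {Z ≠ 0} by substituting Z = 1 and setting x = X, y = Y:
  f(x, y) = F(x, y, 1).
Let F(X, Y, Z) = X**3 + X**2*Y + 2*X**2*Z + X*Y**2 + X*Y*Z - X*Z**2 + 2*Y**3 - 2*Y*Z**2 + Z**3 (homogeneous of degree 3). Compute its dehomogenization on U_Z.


f(x, y) = x**3 + x**2*y + 2*x**2 + x*y**2 + x*y - x + 2*y**3 - 2*y + 1

On U_Z we set Z = 1. Each monomial c·X^i·Y^j·Z^k in F becomes c·x^i·y^j·1^k = c·x^i·y^j.
Substituting Z = 1: F(X, Y, 1) = x**3 + x**2*y + 2*x**2 + x*y**2 + x*y - x + 2*y**3 - 2*y + 1.
Note: deg(f) ≤ deg(F) = 3; strict inequality happens when F is divisible by Z (lost terms).


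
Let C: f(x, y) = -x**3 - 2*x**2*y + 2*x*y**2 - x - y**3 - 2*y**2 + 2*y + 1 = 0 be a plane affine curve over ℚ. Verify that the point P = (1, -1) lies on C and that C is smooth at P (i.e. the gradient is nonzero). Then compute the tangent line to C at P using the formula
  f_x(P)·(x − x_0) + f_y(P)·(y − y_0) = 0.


Tangent line at P: 2*x - 3*y - 5 = 0.

Step 1: f(1, -1) = 0, so P lies on C.
Step 2: partial derivatives
  f_x(x, y) = -3*x**2 - 4*x*y + 2*y**2 - 1, f_y(x, y) = -2*x**2 + 4*x*y - 3*y**2 - 4*y + 2.
  f_x(P) = 2, f_y(P) = -3 (gradient nonzero, so P is smooth).
Step 3: tangent line at P: 2·(x − 1) + -3·(y − -1) = 0.
Expanding: 2*x - 3*y - 5 = 0.


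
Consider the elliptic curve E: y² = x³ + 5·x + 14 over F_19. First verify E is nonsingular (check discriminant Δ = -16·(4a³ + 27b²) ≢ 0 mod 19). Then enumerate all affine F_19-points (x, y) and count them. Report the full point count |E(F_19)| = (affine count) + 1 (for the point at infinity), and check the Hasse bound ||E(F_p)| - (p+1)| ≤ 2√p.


Affine points = {(1, 1), (1, 18), (9, 3), (9, 16), (10, 0), (12, 4), (12, 15), (14, 4), (14, 15), (15, 5), (15, 14)}; affine count = 11; |E(F_19)| = 12.

Discriminant check: Δ ∝ 4a³ + 27b² = 4·5³ + 27·14² = 4·125 + 27·196 ≡ 16 (mod 19). Nonzero ⇒ E is nonsingular.
For each x ∈ F_19, compute rhs = x³ + 5·x + 14 mod 19, then count y ∈ F_19 with y² ≡ rhs.
  x = 0: rhs = 14, matching y values: none (0 points).
  x = 1: rhs = 1, matching y values: 1, 18 (2 points).
  x = 2: rhs = 13, matching y values: none (0 points).
  x = 3: rhs = 18, matching y values: none (0 points).
  x = 4: rhs = 3, matching y values: none (0 points).
  x = 5: rhs = 12, matching y values: none (0 points).
  x = 6: rhs = 13, matching y values: none (0 points).
  x = 7: rhs = 12, matching y values: none (0 points).
  x = 8: rhs = 15, matching y values: none (0 points).
  x = 9: rhs = 9, matching y values: 3, 16 (2 points).
  x = 10: rhs = 0, matching y values: 0 (1 points).
  x = 11: rhs = 13, matching y values: none (0 points).
  x = 12: rhs = 16, matching y values: 4, 15 (2 points).
  x = 13: rhs = 15, matching y values: none (0 points).
  x = 14: rhs = 16, matching y values: 4, 15 (2 points).
  x = 15: rhs = 6, matching y values: 5, 14 (2 points).
  x = 16: rhs = 10, matching y values: none (0 points).
  x = 17: rhs = 15, matching y values: none (0 points).
  x = 18: rhs = 8, matching y values: none (0 points).
Total affine count: 11.
Full point count |E(F_19)| = 11 + 1 = 12.
Hasse bound: |12 − (19+1)| = |-8| = 8 ≤ 2√19 ≈ 8.7178 ✓.


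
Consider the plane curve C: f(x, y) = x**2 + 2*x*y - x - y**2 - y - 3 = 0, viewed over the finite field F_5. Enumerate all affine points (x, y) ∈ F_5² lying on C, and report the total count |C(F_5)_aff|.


Affine F_5-points: {(0, 1), (0, 3), (1, 2), (1, 4), (2, 4), (4, 1)}; count = 6.

For each of the 25 pairs (x, y) ∈ F_5², evaluate f(x, y) mod 5. Record the zeros.
  x = 0: [0↦2, 1↦0, 2↦1, 3↦0, 4↦2]  zeros at y ∈ {1, 3}
  x = 1: [0↦2, 1↦2, 2↦0, 3↦1, 4↦0]  zeros at y ∈ {2, 4}
  x = 2: [0↦4, 1↦1, 2↦1, 3↦4, 4↦0]  zeros at y ∈ {4}
  x = 3: [0↦3, 1↦2, 2↦4, 3↦4, 4↦2]  zeros at y ∈ ∅
  x = 4: [0↦4, 1↦0, 2↦4, 3↦1, 4↦1]  zeros at y ∈ {1}
Collecting zeros: affine points = {(0, 1), (0, 3), (1, 2), (1, 4), (2, 4), (4, 1)}.
Total count |C(F_5)_aff| = 6.


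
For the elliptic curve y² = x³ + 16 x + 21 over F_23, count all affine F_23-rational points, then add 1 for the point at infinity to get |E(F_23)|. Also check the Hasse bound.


Affine points = {(3, 2), (3, 21), (7, 4), (7, 19), (10, 10), (10, 13), (12, 3), (12, 20), (15, 5), (15, 18), (16, 7), (16, 16), (17, 10), (17, 13), (18, 0), (19, 10), (19, 13), (21, 2), (21, 21), (22, 2), (22, 21)}; affine count = 21; |E(F_23)| = 22.

Discriminant check: Δ ∝ 4a³ + 27b² = 4·16³ + 27·21² = 4·4096 + 27·441 ≡ 1 (mod 23). Nonzero ⇒ E is nonsingular.
For each x ∈ F_23, compute rhs = x³ + 16·x + 21 mod 23, then count y ∈ F_23 with y² ≡ rhs.
  x = 0: rhs = 21, matching y values: none (0 points).
  x = 1: rhs = 15, matching y values: none (0 points).
  x = 2: rhs = 15, matching y values: none (0 points).
  x = 3: rhs = 4, matching y values: 2, 21 (2 points).
  x = 4: rhs = 11, matching y values: none (0 points).
  x = 5: rhs = 19, matching y values: none (0 points).
  x = 6: rhs = 11, matching y values: none (0 points).
  x = 7: rhs = 16, matching y values: 4, 19 (2 points).
  x = 8: rhs = 17, matching y values: none (0 points).
  x = 9: rhs = 20, matching y values: none (0 points).
  x = 10: rhs = 8, matching y values: 10, 13 (2 points).
  x = 11: rhs = 10, matching y values: none (0 points).
  x = 12: rhs = 9, matching y values: 3, 20 (2 points).
  x = 13: rhs = 11, matching y values: none (0 points).
  x = 14: rhs = 22, matching y values: none (0 points).
  x = 15: rhs = 2, matching y values: 5, 18 (2 points).
  x = 16: rhs = 3, matching y values: 7, 16 (2 points).
  x = 17: rhs = 8, matching y values: 10, 13 (2 points).
  x = 18: rhs = 0, matching y values: 0 (1 points).
  x = 19: rhs = 8, matching y values: 10, 13 (2 points).
  x = 20: rhs = 15, matching y values: none (0 points).
  x = 21: rhs = 4, matching y values: 2, 21 (2 points).
  x = 22: rhs = 4, matching y values: 2, 21 (2 points).
Total affine count: 21.
Full point count |E(F_23)| = 21 + 1 = 22.
Hasse bound: |22 − (23+1)| = |-2| = 2 ≤ 2√23 ≈ 9.5917 ✓.


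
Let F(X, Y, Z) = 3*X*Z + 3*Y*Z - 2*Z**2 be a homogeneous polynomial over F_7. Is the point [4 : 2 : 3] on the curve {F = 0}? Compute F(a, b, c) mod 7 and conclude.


F(4,2,3) ≡ 1 (mod 7); P is NOT on the curve.

Evaluate F(4, 2, 3) term-by-term (mod 7).
  3*X*Z ↦ 3·4·1·3 = 36
  3*Y*Z ↦ 3·1·2·3 = 18
  -2*Z**2 ↦ -2·1·1·9 = -18
Sum: F(4, 2, 3) = (36) + (18) + (-18) = 36.
Reducing mod 7: 36 ≡ 1 (mod 7).
Since F(a, b, c) ≡ 1 ≠ 0 (mod 7), P does NOT lie on the curve.


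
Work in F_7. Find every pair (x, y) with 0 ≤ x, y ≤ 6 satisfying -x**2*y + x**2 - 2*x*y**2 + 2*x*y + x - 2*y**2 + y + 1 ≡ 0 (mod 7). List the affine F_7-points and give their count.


Affine F_7-points: {(0, 1), (0, 3), (2, 0), (2, 6), (3, 6), (4, 0), (5, 3), (5, 4), (6, 4)}; count = 9.

For each of the 49 pairs (x, y) ∈ F_7², evaluate f(x, y) mod 7. Record the zeros.
  x = 0: [0↦1, 1↦0, 2↦2, 3↦0, 4↦1, 5↦5, 6↦5]  zeros at y ∈ {1, 3}
  x = 1: [0↦3, 1↦1, 2↦5, 3↦1, 4↦3, 5↦4, 6↦4]  zeros at y ∈ ∅
  x = 2: [0↦0, 1↦2, 2↦6, 3↦5, 4↦6, 5↦2, 6↦0]  zeros at y ∈ {0, 6}
  x = 3: [0↦6, 1↦3, 2↦5, 3↦5, 4↦3, 5↦6, 6↦0]  zeros at y ∈ {6}
  x = 4: [0↦0, 1↦4, 2↦2, 3↦1, 4↦1, 5↦2, 6↦4]  zeros at y ∈ {0}
  x = 5: [0↦3, 1↦5, 2↦4, 3↦0, 4↦0, 5↦4, 6↦5]  zeros at y ∈ {3, 4}
  x = 6: [0↦1, 1↦6, 2↦4, 3↦2, 4↦0, 5↦5, 6↦3]  zeros at y ∈ {4}
Collecting zeros: affine points = {(0, 1), (0, 3), (2, 0), (2, 6), (3, 6), (4, 0), (5, 3), (5, 4), (6, 4)}.
Total count |C(F_7)_aff| = 9.


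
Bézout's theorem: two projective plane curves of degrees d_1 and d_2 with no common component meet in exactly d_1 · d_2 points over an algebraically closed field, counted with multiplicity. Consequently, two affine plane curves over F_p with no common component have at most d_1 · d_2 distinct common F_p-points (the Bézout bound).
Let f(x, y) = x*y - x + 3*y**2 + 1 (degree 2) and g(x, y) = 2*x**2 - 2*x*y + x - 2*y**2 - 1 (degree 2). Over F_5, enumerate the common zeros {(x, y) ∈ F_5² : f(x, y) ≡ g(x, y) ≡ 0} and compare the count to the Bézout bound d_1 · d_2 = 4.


Common zeros: ∅; count = 0; Bézout bound = 4.

deg(f) = 2, deg(g) = 2, so Bézout bound = 4.
Scan x ∈ F_5. For each x, list the y ∈ F_5 with f(x, y) ≡ 0 and those with g(x, y) ≡ 0 (mod 5); the common zeros in that column are the intersection.
  x = 0: f ≡ 0 at y ∈ ∅; g ≡ 0 at y ∈ ∅; common: ∅.
  x = 1: f ≡ 0 at y ∈ {0, 3}; g ≡ 0 at y ∈ {2}; common: ∅.
  x = 2: f ≡ 0 at y ∈ {2, 4}; g ≡ 0 at y ∈ ∅; common: ∅.
  x = 3: f ≡ 0 at y ∈ ∅; g ≡ 0 at y ∈ {0, 2}; common: ∅.
  x = 4: f ≡ 0 at y ∈ ∅; g ≡ 0 at y ∈ {0, 1}; common: ∅.
Collecting: common zeros = ∅, so the count is 0.
Comparison with the Bézout bound: 0 ≤ 4 = deg(f)·deg(g), as expected for curves with no common component (the affine F_5-count falls short of the bound because intersections may lie at infinity, over extension fields, or carry multiplicity).


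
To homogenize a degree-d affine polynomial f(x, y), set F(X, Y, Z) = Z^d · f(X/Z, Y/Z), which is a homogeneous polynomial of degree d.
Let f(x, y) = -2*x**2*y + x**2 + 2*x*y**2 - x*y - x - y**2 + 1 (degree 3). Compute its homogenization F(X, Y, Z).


F(X, Y, Z) = -2*X**2*Y + X**2*Z + 2*X*Y**2 - X*Y*Z - X*Z**2 - Y**2*Z + Z**3

deg(f) = 3.
Substitute x = X/Z, y = Y/Z into f, then multiply by Z^3.
  monomial -2·x^2·y^1 ↦ -2·X^2·Y^1·Z^0.
  monomial 1·x^2·y^0 ↦ 1·X^2·Y^0·Z^1.
  monomial 2·x^1·y^2 ↦ 2·X^1·Y^2·Z^0.
  monomial -1·x^1·y^1 ↦ -1·X^1·Y^1·Z^1.
  monomial -1·x^1·y^0 ↦ -1·X^1·Y^0·Z^2.
  monomial -1·x^0·y^2 ↦ -1·X^0·Y^2·Z^1.
  monomial 1·x^0·y^0 ↦ 1·X^0·Y^0·Z^3.
Collecting: F(X, Y, Z) = -2*X**2*Y + X**2*Z + 2*X*Y**2 - X*Y*Z - X*Z**2 - Y**2*Z + Z**3.
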